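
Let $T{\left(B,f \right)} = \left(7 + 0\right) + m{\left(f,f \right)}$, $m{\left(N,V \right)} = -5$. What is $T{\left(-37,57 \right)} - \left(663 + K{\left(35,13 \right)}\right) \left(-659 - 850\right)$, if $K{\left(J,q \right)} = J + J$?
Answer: $1106099$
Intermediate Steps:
$K{\left(J,q \right)} = 2 J$
$T{\left(B,f \right)} = 2$ ($T{\left(B,f \right)} = \left(7 + 0\right) - 5 = 7 - 5 = 2$)
$T{\left(-37,57 \right)} - \left(663 + K{\left(35,13 \right)}\right) \left(-659 - 850\right) = 2 - \left(663 + 2 \cdot 35\right) \left(-659 - 850\right) = 2 - \left(663 + 70\right) \left(-1509\right) = 2 - 733 \left(-1509\right) = 2 - -1106097 = 2 + 1106097 = 1106099$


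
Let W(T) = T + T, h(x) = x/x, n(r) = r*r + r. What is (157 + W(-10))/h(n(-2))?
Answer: 137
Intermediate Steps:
n(r) = r + r**2 (n(r) = r**2 + r = r + r**2)
h(x) = 1
W(T) = 2*T
(157 + W(-10))/h(n(-2)) = (157 + 2*(-10))/1 = 1*(157 - 20) = 1*137 = 137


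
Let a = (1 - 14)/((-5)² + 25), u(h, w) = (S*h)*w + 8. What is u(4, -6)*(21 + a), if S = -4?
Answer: 53924/25 ≈ 2157.0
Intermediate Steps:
u(h, w) = 8 - 4*h*w (u(h, w) = (-4*h)*w + 8 = -4*h*w + 8 = 8 - 4*h*w)
a = -13/50 (a = -13/(25 + 25) = -13/50 ≈ -0.26000)
u(4, -6)*(21 + a) = (8 - 4*4*(-6))*(21 - 13/50) = (8 + 96)*(1037/50) = 104*(1037/50) = 53924/25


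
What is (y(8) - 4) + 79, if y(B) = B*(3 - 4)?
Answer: 67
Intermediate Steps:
y(B) = -B (y(B) = B*(-1) = -B)
(y(8) - 4) + 79 = (-1*8 - 4) + 79 = (-8 - 4) + 79 = -12 + 79 = 67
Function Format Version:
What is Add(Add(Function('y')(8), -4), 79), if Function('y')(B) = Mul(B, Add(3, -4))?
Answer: 67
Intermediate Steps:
Function('y')(B) = Mul(-1, B) (Function('y')(B) = Mul(B, -1) = Mul(-1, B))
Add(Add(Function('y')(8), -4), 79) = Add(Add(Mul(-1, 8), -4), 79) = Add(Add(-8, -4), 79) = Add(-12, 79) = 67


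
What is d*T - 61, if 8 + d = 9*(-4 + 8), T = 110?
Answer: 3019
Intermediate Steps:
d = 28 (d = -8 + 9*(-4 + 8) = -8 + 9*4 = -8 + 36 = 28)
d*T - 61 = 28*110 - 61 = 3080 - 61 = 3019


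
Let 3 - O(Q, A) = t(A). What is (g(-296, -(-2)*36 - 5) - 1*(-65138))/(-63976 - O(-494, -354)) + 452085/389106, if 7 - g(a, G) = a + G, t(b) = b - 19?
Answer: 304596523/2086645776 ≈ 0.14597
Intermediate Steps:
t(b) = -19 + b
O(Q, A) = 22 - A (O(Q, A) = 3 - (-19 + A) = 3 + (19 - A) = 22 - A)
g(a, G) = 7 - G - a (g(a, G) = 7 - (a + G) = 7 - (G + a) = 7 + (-G - a) = 7 - G - a)
(g(-296, -(-2)*36 - 5) - 1*(-65138))/(-63976 - O(-494, -354)) + 452085/389106 = ((7 - (-(-2)*36 - 5) - 1*(-296)) - 1*(-65138))/(-63976 - (22 - 1*(-354))) + 452085/389106 = ((7 - (-2*(-36) - 5) + 296) + 65138)/(-63976 - (22 + 354)) + 452085*(1/389106) = ((7 - (72 - 5) + 296) + 65138)/(-63976 - 1*376) + 150695/129702 = ((7 - 1*67 + 296) + 65138)/(-63976 - 376) + 150695/129702 = ((7 - 67 + 296) + 65138)/(-64352) + 150695/129702 = (236 + 65138)*(-1/64352) + 150695/129702 = 65374*(-1/64352) + 150695/129702 = -32687/32176 + 150695/129702 = 304596523/2086645776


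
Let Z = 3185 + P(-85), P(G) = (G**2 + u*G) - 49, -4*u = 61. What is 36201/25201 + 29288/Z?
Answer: 421851271/106827039 ≈ 3.9489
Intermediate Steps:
u = -61/4 (u = -1/4*61 = -61/4 ≈ -15.250)
P(G) = -49 + G**2 - 61*G/4 (P(G) = (G**2 - 61*G/4) - 49 = -49 + G**2 - 61*G/4)
Z = 46629/4 (Z = 3185 + (-49 + (-85)**2 - 61/4*(-85)) = 3185 + (-49 + 7225 + 5185/4) = 3185 + 33889/4 = 46629/4 ≈ 11657.)
36201/25201 + 29288/Z = 36201/25201 + 29288/(46629/4) = 36201*(1/25201) + 29288*(4/46629) = 3291/2291 + 117152/46629 = 421851271/106827039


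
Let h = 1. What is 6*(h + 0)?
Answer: 6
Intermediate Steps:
6*(h + 0) = 6*(1 + 0) = 6*1 = 6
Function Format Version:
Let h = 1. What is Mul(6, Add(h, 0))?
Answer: 6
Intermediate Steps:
Mul(6, Add(h, 0)) = Mul(6, Add(1, 0)) = Mul(6, 1) = 6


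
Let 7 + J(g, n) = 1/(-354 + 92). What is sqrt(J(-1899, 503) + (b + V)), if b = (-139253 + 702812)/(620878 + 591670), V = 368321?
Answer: 9*sqrt(28682316978500629969)/79421894 ≈ 606.89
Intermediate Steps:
J(g, n) = -1835/262 (J(g, n) = -7 + 1/(-354 + 92) = -7 + 1/(-262) = -7 - 1/262 = -1835/262)
b = 563559/1212548 ≈ 0.46477
sqrt(J(-1899, 503) + (b + V)) = sqrt(-1835/262 + (563559/1212548 + 368321)) = sqrt(-1835/262 + 446607455467/1212548) = sqrt(58504464153387/158843788) = 9*sqrt(28682316978500629969)/79421894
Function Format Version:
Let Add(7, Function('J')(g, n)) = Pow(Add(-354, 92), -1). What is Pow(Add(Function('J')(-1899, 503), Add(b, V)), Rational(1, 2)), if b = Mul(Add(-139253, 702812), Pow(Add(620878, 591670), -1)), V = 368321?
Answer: Mul(Rational(9, 79421894), Pow(28682316978500629969, Rational(1, 2))) ≈ 606.89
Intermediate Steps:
Function('J')(g, n) = Rational(-1835, 262) (Function('J')(g, n) = Add(-7, Pow(Add(-354, 92), -1)) = Add(-7, Pow(-262, -1)) = Add(-7, Rational(-1, 262)) = Rational(-1835, 262))
b = Rational(563559, 1212548) (b = Mul(563559, Pow(1212548, -1)) = Mul(563559, Rational(1, 1212548)) = Rational(563559, 1212548) ≈ 0.46477)
Pow(Add(Function('J')(-1899, 503), Add(b, V)), Rational(1, 2)) = Pow(Add(Rational(-1835, 262), Add(Rational(563559, 1212548), 368321)), Rational(1, 2)) = Pow(Add(Rational(-1835, 262), Rational(446607455467, 1212548)), Rational(1, 2)) = Pow(Rational(58504464153387, 158843788), Rational(1, 2)) = Mul(Rational(9, 79421894), Pow(28682316978500629969, Rational(1, 2)))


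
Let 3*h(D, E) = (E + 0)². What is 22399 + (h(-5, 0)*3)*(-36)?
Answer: 22399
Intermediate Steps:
h(D, E) = E²/3 (h(D, E) = (E + 0)²/3 = E²/3)
22399 + (h(-5, 0)*3)*(-36) = 22399 + (((⅓)*0²)*3)*(-36) = 22399 + (((⅓)*0)*3)*(-36) = 22399 + (0*3)*(-36) = 22399 + 0*(-36) = 22399 + 0 = 22399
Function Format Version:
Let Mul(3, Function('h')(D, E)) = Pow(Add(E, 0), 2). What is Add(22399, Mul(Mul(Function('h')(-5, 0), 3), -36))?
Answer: 22399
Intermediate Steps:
Function('h')(D, E) = Mul(Rational(1, 3), Pow(E, 2)) (Function('h')(D, E) = Mul(Rational(1, 3), Pow(Add(E, 0), 2)) = Mul(Rational(1, 3), Pow(E, 2)))
Add(22399, Mul(Mul(Function('h')(-5, 0), 3), -36)) = Add(22399, Mul(Mul(Mul(Rational(1, 3), Pow(0, 2)), 3), -36)) = Add(22399, Mul(Mul(Mul(Rational(1, 3), 0), 3), -36)) = Add(22399, Mul(Mul(0, 3), -36)) = Add(22399, Mul(0, -36)) = Add(22399, 0) = 22399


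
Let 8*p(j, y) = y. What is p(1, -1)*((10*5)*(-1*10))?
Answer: 125/2 ≈ 62.500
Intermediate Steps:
p(j, y) = y/8
p(1, -1)*((10*5)*(-1*10)) = ((⅛)*(-1))*((10*5)*(-1*10)) = -25*(-10)/4 = -⅛*(-500) = 125/2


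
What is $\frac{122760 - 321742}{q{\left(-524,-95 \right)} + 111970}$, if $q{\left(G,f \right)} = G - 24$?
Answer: $- \frac{99491}{55711} \approx -1.7858$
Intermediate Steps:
$q{\left(G,f \right)} = -24 + G$ ($q{\left(G,f \right)} = G - 24 = -24 + G$)
$\frac{122760 - 321742}{q{\left(-524,-95 \right)} + 111970} = \frac{122760 - 321742}{\left(-24 - 524\right) + 111970} = - \frac{198982}{-548 + 111970} = - \frac{198982}{111422} = \left(-198982\right) \frac{1}{111422} = - \frac{99491}{55711}$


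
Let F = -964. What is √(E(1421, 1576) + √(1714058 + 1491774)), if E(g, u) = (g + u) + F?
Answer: √(2033 + 2*√801458) ≈ 61.834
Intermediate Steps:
E(g, u) = -964 + g + u (E(g, u) = (g + u) - 964 = -964 + g + u)
√(E(1421, 1576) + √(1714058 + 1491774)) = √((-964 + 1421 + 1576) + √(1714058 + 1491774)) = √(2033 + √3205832) = √(2033 + 2*√801458)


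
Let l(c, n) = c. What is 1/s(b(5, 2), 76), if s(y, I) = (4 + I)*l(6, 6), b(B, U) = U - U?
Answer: 1/480 ≈ 0.0020833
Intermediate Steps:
b(B, U) = 0
s(y, I) = 24 + 6*I (s(y, I) = (4 + I)*6 = 24 + 6*I)
1/s(b(5, 2), 76) = 1/(24 + 6*76) = 1/(24 + 456) = 1/480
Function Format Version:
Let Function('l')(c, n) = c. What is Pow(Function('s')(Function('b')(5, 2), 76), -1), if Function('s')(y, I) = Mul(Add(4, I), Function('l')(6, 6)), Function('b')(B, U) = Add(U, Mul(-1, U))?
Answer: Rational(1, 480) ≈ 0.0020833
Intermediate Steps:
Function('b')(B, U) = 0
Function('s')(y, I) = Add(24, Mul(6, I)) (Function('s')(y, I) = Mul(Add(4, I), 6) = Add(24, Mul(6, I)))
Pow(Function('s')(Function('b')(5, 2), 76), -1) = Pow(Add(24, Mul(6, 76)), -1) = Pow(Add(24, 456), -1) = Pow(480, -1) = Rational(1, 480)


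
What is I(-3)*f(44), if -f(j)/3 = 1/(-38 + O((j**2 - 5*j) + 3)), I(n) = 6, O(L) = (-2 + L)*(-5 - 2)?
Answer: 6/4019 ≈ 0.0014929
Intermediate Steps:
O(L) = 14 - 7*L (O(L) = (-2 + L)*(-7) = 14 - 7*L)
f(j) = -3/(-45 - 7*j**2 + 35*j) (f(j) = -3/(-38 + (14 - 7*((j**2 - 5*j) + 3))) = -3/(-38 + (14 - 7*(3 + j**2 - 5*j))) = -3/(-38 + (14 + (-21 - 7*j**2 + 35*j))) = -3/(-38 + (-7 - 7*j**2 + 35*j)) = -3/(-45 - 7*j**2 + 35*j))
I(-3)*f(44) = 6*(3/(45 - 35*44 + 7*44**2)) = 6*(3/(45 - 1540 + 7*1936)) = 6*(3/(45 - 1540 + 13552)) = 6*(3/12057) = 6*(3*(1/12057)) = 6*(1/4019) = 6/4019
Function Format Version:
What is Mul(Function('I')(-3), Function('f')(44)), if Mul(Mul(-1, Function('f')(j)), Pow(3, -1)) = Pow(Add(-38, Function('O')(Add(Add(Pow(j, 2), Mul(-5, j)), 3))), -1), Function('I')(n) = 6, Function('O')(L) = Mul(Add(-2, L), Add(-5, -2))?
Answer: Rational(6, 4019) ≈ 0.0014929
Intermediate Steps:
Function('O')(L) = Add(14, Mul(-7, L)) (Function('O')(L) = Mul(Add(-2, L), -7) = Add(14, Mul(-7, L)))
Function('f')(j) = Mul(-3, Pow(Add(-45, Mul(-7, Pow(j, 2)), Mul(35, j)), -1)) (Function('f')(j) = Mul(-3, Pow(Add(-38, Add(14, Mul(-7, Add(Add(Pow(j, 2), Mul(-5, j)), 3)))), -1)) = Mul(-3, Pow(Add(-38, Add(14, Mul(-7, Add(3, Pow(j, 2), Mul(-5, j))))), -1)) = Mul(-3, Pow(Add(-38, Add(14, Add(-21, Mul(-7, Pow(j, 2)), Mul(35, j)))), -1)) = Mul(-3, Pow(Add(-38, Add(-7, Mul(-7, Pow(j, 2)), Mul(35, j))), -1)) = Mul(-3, Pow(Add(-45, Mul(-7, Pow(j, 2)), Mul(35, j)), -1)))
Mul(Function('I')(-3), Function('f')(44)) = Mul(6, Mul(3, Pow(Add(45, Mul(-35, 44), Mul(7, Pow(44, 2))), -1))) = Mul(6, Mul(3, Pow(Add(45, -1540, Mul(7, 1936)), -1))) = Mul(6, Mul(3, Pow(Add(45, -1540, 13552), -1))) = Mul(6, Mul(3, Pow(12057, -1))) = Mul(6, Mul(3, Rational(1, 12057))) = Mul(6, Rational(1, 4019)) = Rational(6, 4019)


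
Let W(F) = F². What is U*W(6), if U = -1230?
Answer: -44280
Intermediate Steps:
U*W(6) = -1230*6² = -1230*36 = -44280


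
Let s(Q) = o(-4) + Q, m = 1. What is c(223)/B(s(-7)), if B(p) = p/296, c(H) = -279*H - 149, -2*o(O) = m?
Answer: 36920672/15 ≈ 2.4614e+6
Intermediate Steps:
o(O) = -1/2 (o(O) = -1/2*1 = -1/2)
c(H) = -149 - 279*H
s(Q) = -1/2 + Q
B(p) = p/296 (B(p) = p*(1/296) = p/296)
c(223)/B(s(-7)) = (-149 - 279*223)/(((-1/2 - 7)/296)) = (-149 - 62217)/(((1/296)*(-15/2))) = -62366/(-15/592) = -62366*(-592/15) = 36920672/15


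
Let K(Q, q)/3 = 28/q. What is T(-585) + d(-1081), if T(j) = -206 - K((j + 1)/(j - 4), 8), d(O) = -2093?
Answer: -4619/2 ≈ -2309.5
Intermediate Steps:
K(Q, q) = 84/q (K(Q, q) = 3*(28/q) = 84/q)
T(j) = -433/2 (T(j) = -206 - 84/8 = -206 - 1*21/2 = -206 - 21/2 = -433/2)
T(-585) + d(-1081) = -433/2 - 2093 = -4619/2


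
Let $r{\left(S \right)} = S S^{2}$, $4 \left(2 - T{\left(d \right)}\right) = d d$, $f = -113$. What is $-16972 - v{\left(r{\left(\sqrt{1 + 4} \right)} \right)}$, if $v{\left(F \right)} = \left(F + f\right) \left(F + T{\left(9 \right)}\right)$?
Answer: $- \frac{76637}{4} + \frac{2625 \sqrt{5}}{4} \approx -17692.0$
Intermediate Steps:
$T{\left(d \right)} = 2 - \frac{d^{2}}{4}$ ($T{\left(d \right)} = 2 - \frac{d d}{4} = 2 - \frac{d^{2}}{4}$)
$r{\left(S \right)} = S^{3}$
$v{\left(F \right)} = \left(-113 + F\right) \left(- \frac{73}{4} + F\right)$ ($v{\left(F \right)} = \left(F - 113\right) \left(F + \left(2 - \frac{9^{2}}{4}\right)\right) = \left(-113 + F\right) \left(F + \left(2 - \frac{81}{4}\right)\right) = \left(-113 + F\right) \left(F - \frac{73}{4}\right) = \left(-113 + F\right) \left(- \frac{73}{4} + F\right)$)
$-16972 - v{\left(r{\left(\sqrt{1 + 4} \right)} \right)} = -16972 - \left(\frac{8249}{4} + \left(\left(\sqrt{1 + 4}\right)^{3}\right)^{2} - \frac{525 \left(\sqrt{1 + 4}\right)^{3}}{4}\right) = -16972 - \left(\frac{8249}{4} + \left(\left(\sqrt{5}\right)^{3}\right)^{2} - \frac{525 \left(\sqrt{5}\right)^{3}}{4}\right) = -16972 - \left(\frac{8249}{4} + \left(5 \sqrt{5}\right)^{2} - \frac{525 \cdot 5 \sqrt{5}}{4}\right) = -16972 - \left(\frac{8249}{4} + 125 - \frac{2625 \sqrt{5}}{4}\right) = -16972 - \left(\frac{8749}{4} - \frac{2625 \sqrt{5}}{4}\right) = - \frac{76637}{4} + \frac{2625 \sqrt{5}}{4}$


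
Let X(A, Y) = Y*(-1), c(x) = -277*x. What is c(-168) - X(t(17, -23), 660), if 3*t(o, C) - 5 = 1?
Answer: 47196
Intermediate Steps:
t(o, C) = 2 (t(o, C) = 5/3 + (⅓)*1 = 5/3 + ⅓ = 2)
X(A, Y) = -Y
c(-168) - X(t(17, -23), 660) = -277*(-168) - (-1)*660 = 46536 - 1*(-660) = 46536 + 660 = 47196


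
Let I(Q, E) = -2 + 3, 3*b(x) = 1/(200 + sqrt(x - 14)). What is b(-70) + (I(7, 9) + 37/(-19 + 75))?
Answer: 2798659/1683528 - I*sqrt(21)/60126 ≈ 1.6624 - 7.6216e-5*I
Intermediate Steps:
b(x) = 1/(3*(200 + sqrt(-14 + x))) (b(x) = 1/(3*(200 + sqrt(x - 14))) = 1/(3*(200 + sqrt(-14 + x))))
I(Q, E) = 1
b(-70) + (I(7, 9) + 37/(-19 + 75)) = 1/(3*(200 + sqrt(-14 - 70))) + (1 + 37/(-19 + 75)) = 1/(3*(200 + sqrt(-84))) + (1 + 37/56) = 1/(3*(200 + 2*I*sqrt(21))) + (1 + 37*(1/56)) = 1/(3*(200 + 2*I*sqrt(21))) + (1 + 37/56) = 1/(3*(200 + 2*I*sqrt(21))) + 93/56 = 93/56 + 1/(3*(200 + 2*I*sqrt(21)))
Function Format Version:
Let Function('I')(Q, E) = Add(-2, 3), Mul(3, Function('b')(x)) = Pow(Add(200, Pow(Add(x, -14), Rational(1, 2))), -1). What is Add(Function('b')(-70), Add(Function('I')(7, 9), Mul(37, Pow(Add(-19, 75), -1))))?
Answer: Add(Rational(2798659, 1683528), Mul(Rational(-1, 60126), I, Pow(21, Rational(1, 2)))) ≈ Add(1.6624, Mul(-7.6216e-5, I))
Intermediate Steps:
Function('b')(x) = Mul(Rational(1, 3), Pow(Add(200, Pow(Add(-14, x), Rational(1, 2))), -1)) (Function('b')(x) = Mul(Rational(1, 3), Pow(Add(200, Pow(Add(x, -14), Rational(1, 2))), -1)) = Mul(Rational(1, 3), Pow(Add(200, Pow(Add(-14, x), Rational(1, 2))), -1)))
Function('I')(Q, E) = 1
Add(Function('b')(-70), Add(Function('I')(7, 9), Mul(37, Pow(Add(-19, 75), -1)))) = Add(Mul(Rational(1, 3), Pow(Add(200, Pow(Add(-14, -70), Rational(1, 2))), -1)), Add(1, Mul(37, Pow(Add(-19, 75), -1)))) = Add(Mul(Rational(1, 3), Pow(Add(200, Pow(-84, Rational(1, 2))), -1)), Add(1, Mul(37, Pow(56, -1)))) = Add(Mul(Rational(1, 3), Pow(Add(200, Mul(2, I, Pow(21, Rational(1, 2)))), -1)), Add(1, Mul(37, Rational(1, 56)))) = Add(Mul(Rational(1, 3), Pow(Add(200, Mul(2, I, Pow(21, Rational(1, 2)))), -1)), Add(1, Rational(37, 56))) = Add(Mul(Rational(1, 3), Pow(Add(200, Mul(2, I, Pow(21, Rational(1, 2)))), -1)), Rational(93, 56)) = Add(Rational(93, 56), Mul(Rational(1, 3), Pow(Add(200, Mul(2, I, Pow(21, Rational(1, 2)))), -1)))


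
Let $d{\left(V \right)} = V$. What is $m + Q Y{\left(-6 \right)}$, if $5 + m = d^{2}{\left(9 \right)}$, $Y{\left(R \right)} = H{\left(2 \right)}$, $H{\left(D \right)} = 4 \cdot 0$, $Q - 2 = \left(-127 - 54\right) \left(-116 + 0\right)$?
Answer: $76$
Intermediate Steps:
$Q = 20998$ ($Q = 2 + \left(-127 - 54\right) \left(-116 + 0\right) = 2 - -20996 = 2 + 20996 = 20998$)
$H{\left(D \right)} = 0$
$Y{\left(R \right)} = 0$
$m = 76$ ($m = -5 + 9^{2} = -5 + 81 = 76$)
$m + Q Y{\left(-6 \right)} = 76 + 20998 \cdot 0 = 76 + 0 = 76$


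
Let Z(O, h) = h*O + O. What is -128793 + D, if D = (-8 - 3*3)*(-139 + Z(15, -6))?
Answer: -125155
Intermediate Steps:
Z(O, h) = O + O*h (Z(O, h) = O*h + O = O + O*h)
D = 3638 (D = (-8 - 3*3)*(-139 + 15*(1 - 6)) = (-8 - 9)*(-139 + 15*(-5)) = -17*(-139 - 75) = -17*(-214) = 3638)
-128793 + D = -128793 + 3638 = -125155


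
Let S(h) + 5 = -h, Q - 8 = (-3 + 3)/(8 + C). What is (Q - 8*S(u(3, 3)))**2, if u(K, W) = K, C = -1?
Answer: 5184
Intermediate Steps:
Q = 8 (Q = 8 + (-3 + 3)/(8 - 1) = 8 + 0/7 = 8 + 0*(1/7) = 8 + 0 = 8)
S(h) = -5 - h
(Q - 8*S(u(3, 3)))**2 = (8 - 8*(-5 - 1*3))**2 = (8 - 8*(-5 - 3))**2 = (8 - 8*(-8))**2 = (8 + 64)**2 = 72**2 = 5184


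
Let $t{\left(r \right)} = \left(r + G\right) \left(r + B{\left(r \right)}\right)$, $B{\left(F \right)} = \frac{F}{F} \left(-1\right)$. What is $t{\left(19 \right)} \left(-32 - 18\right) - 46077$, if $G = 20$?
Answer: $-81177$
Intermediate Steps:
$B{\left(F \right)} = -1$ ($B{\left(F \right)} = 1 \left(-1\right) = -1$)
$t{\left(r \right)} = \left(-1 + r\right) \left(20 + r\right)$ ($t{\left(r \right)} = \left(r + 20\right) \left(r - 1\right) = \left(20 + r\right) \left(-1 + r\right) = \left(-1 + r\right) \left(20 + r\right)$)
$t{\left(19 \right)} \left(-32 - 18\right) - 46077 = \left(-20 + 19^{2} + 19 \cdot 19\right) \left(-32 - 18\right) - 46077 = \left(-20 + 361 + 361\right) \left(-32 - 18\right) - 46077 = 702 \left(-50\right) - 46077 = -35100 - 46077 = -81177$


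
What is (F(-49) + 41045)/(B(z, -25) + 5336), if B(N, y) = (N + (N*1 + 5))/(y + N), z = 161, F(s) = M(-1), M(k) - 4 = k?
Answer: 5582528/726023 ≈ 7.6892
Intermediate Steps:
M(k) = 4 + k
F(s) = 3 (F(s) = 4 - 1 = 3)
B(N, y) = (5 + 2*N)/(N + y) (B(N, y) = (N + (N + 5))/(N + y) = (N + (5 + N))/(N + y) = (5 + 2*N)/(N + y))
(F(-49) + 41045)/(B(z, -25) + 5336) = (3 + 41045)/((5 + 2*161)/(161 - 25) + 5336) = 41048/((5 + 322)/136 + 5336) = 41048/((1/136)*327 + 5336) = 41048/(327/136 + 5336) = 41048/(726023/136) = 41048*(136/726023) = 5582528/726023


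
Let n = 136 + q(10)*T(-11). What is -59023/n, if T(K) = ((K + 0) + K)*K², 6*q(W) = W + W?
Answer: 177069/26212 ≈ 6.7553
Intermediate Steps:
q(W) = W/3 (q(W) = (W + W)/6 = (2*W)/6 = W/3)
T(K) = 2*K³ (T(K) = (K + K)*K² = (2*K)*K² = 2*K³)
n = -26212/3 (n = 136 + ((⅓)*10)*(2*(-11)³) = 136 + 10*(2*(-1331))/3 = 136 + (10/3)*(-2662) = 136 - 26620/3 = -26212/3 ≈ -8737.3)
-59023/n = -59023/(-26212/3) = -59023*(-3/26212) = 177069/26212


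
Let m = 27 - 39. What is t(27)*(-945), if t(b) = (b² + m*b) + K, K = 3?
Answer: -385560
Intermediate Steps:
m = -12
t(b) = 3 + b² - 12*b (t(b) = (b² - 12*b) + 3 = 3 + b² - 12*b)
t(27)*(-945) = (3 + 27² - 12*27)*(-945) = (3 + 729 - 324)*(-945) = 408*(-945) = -385560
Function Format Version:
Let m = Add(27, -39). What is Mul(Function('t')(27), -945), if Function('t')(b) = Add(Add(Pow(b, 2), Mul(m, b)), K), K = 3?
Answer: -385560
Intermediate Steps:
m = -12
Function('t')(b) = Add(3, Pow(b, 2), Mul(-12, b)) (Function('t')(b) = Add(Add(Pow(b, 2), Mul(-12, b)), 3) = Add(3, Pow(b, 2), Mul(-12, b)))
Mul(Function('t')(27), -945) = Mul(Add(3, Pow(27, 2), Mul(-12, 27)), -945) = Mul(Add(3, 729, -324), -945) = Mul(408, -945) = -385560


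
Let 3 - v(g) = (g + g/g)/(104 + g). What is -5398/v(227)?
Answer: -1786738/765 ≈ -2335.6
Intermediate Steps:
v(g) = 3 - (1 + g)/(104 + g) (v(g) = 3 - (g + g/g)/(104 + g) = 3 - (g + 1)/(104 + g) = 3 - (1 + g)/(104 + g))
-5398/v(227) = -5398*(104 + 227)/(311 + 2*227) = -5398*331/(311 + 454) = -5398/((1/331)*765) = -5398/765/331 = -5398*331/765 = -1786738/765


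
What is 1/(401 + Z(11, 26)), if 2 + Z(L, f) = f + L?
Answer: 1/436 ≈ 0.0022936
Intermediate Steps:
Z(L, f) = -2 + L + f (Z(L, f) = -2 + (f + L) = -2 + (L + f) = -2 + L + f)
1/(401 + Z(11, 26)) = 1/(401 + (-2 + 11 + 26)) = 1/(401 + 35) = 1/436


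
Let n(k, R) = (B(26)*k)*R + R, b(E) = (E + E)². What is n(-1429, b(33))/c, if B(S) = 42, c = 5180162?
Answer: -130717026/2590081 ≈ -50.468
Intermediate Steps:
b(E) = 4*E² (b(E) = (2*E)² = 4*E²)
n(k, R) = R + 42*R*k (n(k, R) = (42*k)*R + R = 42*R*k + R = R + 42*R*k)
n(-1429, b(33))/c = ((4*33²)*(1 + 42*(-1429)))/5180162 = ((4*1089)*(1 - 60018))*(1/5180162) = (4356*(-60017))*(1/5180162) = -261434052*1/5180162 = -130717026/2590081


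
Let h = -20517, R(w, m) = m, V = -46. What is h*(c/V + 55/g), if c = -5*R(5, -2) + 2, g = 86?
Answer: -15367233/1978 ≈ -7769.1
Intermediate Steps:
c = 12 (c = -5*(-2) + 2 = 10 + 2 = 12)
h*(c/V + 55/g) = -20517*(12/(-46) + 55/86) = -20517*(12*(-1/46) + 55*(1/86)) = -20517*(-6/23 + 55/86) = -20517*749/1978 = -15367233/1978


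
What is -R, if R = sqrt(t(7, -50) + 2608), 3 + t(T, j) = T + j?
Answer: -sqrt(2562) ≈ -50.616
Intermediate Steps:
t(T, j) = -3 + T + j (t(T, j) = -3 + (T + j) = -3 + T + j)
R = sqrt(2562) (R = sqrt((-3 + 7 - 50) + 2608) = sqrt(-46 + 2608) = sqrt(2562) ≈ 50.616)
-R = -sqrt(2562)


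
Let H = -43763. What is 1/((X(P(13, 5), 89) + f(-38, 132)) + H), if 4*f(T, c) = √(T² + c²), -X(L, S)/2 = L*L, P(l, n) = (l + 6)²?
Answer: -1217620/370649611383 - 2*√4717/370649611383 ≈ -3.2855e-6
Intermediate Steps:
P(l, n) = (6 + l)²
X(L, S) = -2*L² (X(L, S) = -2*L*L = -2*L²)
f(T, c) = √(T² + c²)/4
1/((X(P(13, 5), 89) + f(-38, 132)) + H) = 1/((-2*(6 + 13)⁴ + √((-38)² + 132²)/4) - 43763) = 1/((-2*(19²)² + √(1444 + 17424)/4) - 43763) = 1/((-2*361² + √18868/4) - 43763) = 1/((-2*130321 + (2*√4717)/4) - 43763) = 1/((-260642 + √4717/2) - 43763) = 1/(-304405 + √4717/2)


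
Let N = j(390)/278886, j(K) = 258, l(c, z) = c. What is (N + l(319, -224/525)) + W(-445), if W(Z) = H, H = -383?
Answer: -2974741/46481 ≈ -63.999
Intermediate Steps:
N = 43/46481 (N = 258/278886 = 258*(1/278886) = 43/46481 ≈ 0.00092511)
W(Z) = -383
(N + l(319, -224/525)) + W(-445) = (43/46481 + 319) - 383 = 14827482/46481 - 383 = -2974741/46481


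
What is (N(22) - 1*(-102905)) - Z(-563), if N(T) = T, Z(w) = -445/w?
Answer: 57947456/563 ≈ 1.0293e+5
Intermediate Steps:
(N(22) - 1*(-102905)) - Z(-563) = (22 - 1*(-102905)) - (-445)/(-563) = (22 + 102905) - (-445)*(-1)/563 = 102927 - 1*445/563 = 102927 - 445/563 = 57947456/563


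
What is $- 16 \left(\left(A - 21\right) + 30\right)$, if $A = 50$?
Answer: $-944$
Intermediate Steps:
$- 16 \left(\left(A - 21\right) + 30\right) = - 16 \left(\left(50 - 21\right) + 30\right) = - 16 \left(29 + 30\right) = \left(-16\right) 59 = -944$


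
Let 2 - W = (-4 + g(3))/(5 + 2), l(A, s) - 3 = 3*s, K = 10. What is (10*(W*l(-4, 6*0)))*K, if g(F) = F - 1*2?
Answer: 5100/7 ≈ 728.57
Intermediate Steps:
g(F) = -2 + F (g(F) = F - 2 = -2 + F)
l(A, s) = 3 + 3*s
W = 17/7 (W = 2 - (-4 + (-2 + 3))/(5 + 2) = 2 - (-4 + 1)/7 = 2 - (-3)/7 = 2 - 1*(-3/7) = 2 + 3/7 = 17/7 ≈ 2.4286)
(10*(W*l(-4, 6*0)))*K = (10*(17*(3 + 3*(6*0))/7))*10 = (10*(17*(3 + 3*0)/7))*10 = (10*(17*(3 + 0)/7))*10 = (10*((17/7)*3))*10 = (10*(51/7))*10 = (510/7)*10 = 5100/7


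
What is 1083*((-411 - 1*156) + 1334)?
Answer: 830661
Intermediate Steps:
1083*((-411 - 1*156) + 1334) = 1083*((-411 - 156) + 1334) = 1083*(-567 + 1334) = 1083*767 = 830661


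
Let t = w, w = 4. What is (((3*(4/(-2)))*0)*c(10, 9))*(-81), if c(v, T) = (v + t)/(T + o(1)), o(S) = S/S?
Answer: 0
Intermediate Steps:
t = 4
o(S) = 1
c(v, T) = (4 + v)/(1 + T) (c(v, T) = (v + 4)/(T + 1) = (4 + v)/(1 + T))
(((3*(4/(-2)))*0)*c(10, 9))*(-81) = (((3*(4/(-2)))*0)*((4 + 10)/(1 + 9)))*(-81) = (((3*(4*(-½)))*0)*(14/10))*(-81) = (((3*(-2))*0)*((⅒)*14))*(-81) = (-6*0*(7/5))*(-81) = (0*(7/5))*(-81) = 0*(-81) = 0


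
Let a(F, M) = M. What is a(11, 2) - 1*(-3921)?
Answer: 3923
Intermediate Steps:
a(11, 2) - 1*(-3921) = 2 - 1*(-3921) = 2 + 3921 = 3923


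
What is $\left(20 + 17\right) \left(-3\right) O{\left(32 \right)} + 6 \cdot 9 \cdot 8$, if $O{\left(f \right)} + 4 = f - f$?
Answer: $876$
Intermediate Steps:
$O{\left(f \right)} = -4$ ($O{\left(f \right)} = -4 + \left(f - f\right) = -4 + 0 = -4$)
$\left(20 + 17\right) \left(-3\right) O{\left(32 \right)} + 6 \cdot 9 \cdot 8 = \left(20 + 17\right) \left(-3\right) \left(-4\right) + 6 \cdot 9 \cdot 8 = 37 \left(-3\right) \left(-4\right) + 54 \cdot 8 = \left(-111\right) \left(-4\right) + 432 = 444 + 432 = 876$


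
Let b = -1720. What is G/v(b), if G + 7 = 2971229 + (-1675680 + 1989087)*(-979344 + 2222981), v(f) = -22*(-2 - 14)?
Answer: 389767512481/352 ≈ 1.1073e+9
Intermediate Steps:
v(f) = 352 (v(f) = -22*(-16) = 352)
G = 389767512481 (G = -7 + (2971229 + (-1675680 + 1989087)*(-979344 + 2222981)) = -7 + (2971229 + 313407*1243637) = -7 + (2971229 + 389764541259) = -7 + 389767512488 = 389767512481)
G/v(b) = 389767512481/352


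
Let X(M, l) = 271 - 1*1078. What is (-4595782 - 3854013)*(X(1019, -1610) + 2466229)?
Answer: -20832310488490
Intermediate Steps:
X(M, l) = -807 (X(M, l) = 271 - 1078 = -807)
(-4595782 - 3854013)*(X(1019, -1610) + 2466229) = (-4595782 - 3854013)*(-807 + 2466229) = -8449795*2465422 = -20832310488490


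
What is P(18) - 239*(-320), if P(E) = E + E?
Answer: 76516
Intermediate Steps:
P(E) = 2*E
P(18) - 239*(-320) = 2*18 - 239*(-320) = 36 + 76480 = 76516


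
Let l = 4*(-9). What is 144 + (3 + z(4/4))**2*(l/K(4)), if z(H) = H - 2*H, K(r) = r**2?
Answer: 135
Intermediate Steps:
l = -36
z(H) = -H
144 + (3 + z(4/4))**2*(l/K(4)) = 144 + (3 - 4/4)**2*(-36/(4**2)) = 144 + (3 - 4/4)**2*(-36/16) = 144 + (3 - 1*1)**2*(-36*1/16) = 144 + (3 - 1)**2*(-9/4) = 144 + 2**2*(-9/4) = 144 + 4*(-9/4) = 144 - 9 = 135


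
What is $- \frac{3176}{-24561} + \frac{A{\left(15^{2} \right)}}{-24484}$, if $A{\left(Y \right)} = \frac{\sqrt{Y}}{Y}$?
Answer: $\frac{388797733}{3006757620} \approx 0.12931$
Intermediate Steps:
$A{\left(Y \right)} = \frac{1}{\sqrt{Y}}$
$- \frac{3176}{-24561} + \frac{A{\left(15^{2} \right)}}{-24484} = - \frac{3176}{-24561} + \frac{1}{15 \left(-24484\right)} = \left(-3176\right) \left(- \frac{1}{24561}\right) + \frac{1}{\sqrt{225}} \left(- \frac{1}{24484}\right) = \frac{3176}{24561} + \frac{1}{15} \left(- \frac{1}{24484}\right) = \frac{3176}{24561} - \frac{1}{367260} = \frac{388797733}{3006757620}$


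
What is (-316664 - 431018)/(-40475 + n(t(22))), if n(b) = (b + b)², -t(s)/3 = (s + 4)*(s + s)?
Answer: -747682/47074021 ≈ -0.015883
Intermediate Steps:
t(s) = -6*s*(4 + s) (t(s) = -3*(s + 4)*(s + s) = -3*(4 + s)*2*s = -6*s*(4 + s))
n(b) = 4*b² (n(b) = (2*b)² = 4*b²)
(-316664 - 431018)/(-40475 + n(t(22))) = (-316664 - 431018)/(-40475 + 4*(-6*22*(4 + 22))²) = -747682/(-40475 + 4*(-6*22*26)²) = -747682/(-40475 + 4*(-3432)²) = -747682/(-40475 + 4*11778624) = -747682/(-40475 + 47114496) = -747682/47074021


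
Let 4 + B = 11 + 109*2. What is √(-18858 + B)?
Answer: I*√18633 ≈ 136.5*I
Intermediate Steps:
B = 225 (B = -4 + (11 + 109*2) = -4 + (11 + 218) = -4 + 229 = 225)
√(-18858 + B) = √(-18858 + 225) = √(-18633) = I*√18633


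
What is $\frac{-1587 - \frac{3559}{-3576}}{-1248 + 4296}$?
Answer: $- \frac{5671553}{10899648} \approx -0.52034$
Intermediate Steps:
$\frac{-1587 - \frac{3559}{-3576}}{-1248 + 4296} = \frac{-1587 - - \frac{3559}{3576}}{3048} = \left(-1587 + \frac{3559}{3576}\right) \frac{1}{3048} = \left(- \frac{5671553}{3576}\right) \frac{1}{3048} = - \frac{5671553}{10899648}$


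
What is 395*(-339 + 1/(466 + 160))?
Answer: -83824135/626 ≈ -1.3390e+5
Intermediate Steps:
395*(-339 + 1/(466 + 160)) = 395*(-339 + 1/626) = 395*(-212213/626) = -83824135/626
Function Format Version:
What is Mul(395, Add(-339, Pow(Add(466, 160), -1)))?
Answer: Rational(-83824135, 626) ≈ -1.3390e+5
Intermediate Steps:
Mul(395, Add(-339, Pow(Add(466, 160), -1))) = Mul(395, Add(-339, Pow(626, -1))) = Mul(395, Add(-339, Rational(1, 626))) = Mul(395, Rational(-212213, 626)) = Rational(-83824135, 626)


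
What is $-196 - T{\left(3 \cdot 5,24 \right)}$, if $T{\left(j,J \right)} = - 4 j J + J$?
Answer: $1220$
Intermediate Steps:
$T{\left(j,J \right)} = J - 4 J j$ ($T{\left(j,J \right)} = - 4 J j + J = J - 4 J j$)
$-196 - T{\left(3 \cdot 5,24 \right)} = -196 - 24 \left(1 - 4 \cdot 3 \cdot 5\right) = -196 - 24 \left(1 - 60\right) = -196 - 24 \left(-59\right) = -196 - -1416 = -196 + 1416 = 1220$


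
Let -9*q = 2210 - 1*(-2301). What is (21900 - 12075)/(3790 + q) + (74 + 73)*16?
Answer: 69705273/29599 ≈ 2355.0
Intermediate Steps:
q = -4511/9 (q = -(2210 - 1*(-2301))/9 = -(2210 + 2301)/9 = -⅑*4511 = -4511/9 ≈ -501.22)
(21900 - 12075)/(3790 + q) + (74 + 73)*16 = (21900 - 12075)/(3790 - 4511/9) + (74 + 73)*16 = 9825/(29599/9) + 147*16 = 9825*(9/29599) + 2352 = 88425/29599 + 2352 = 69705273/29599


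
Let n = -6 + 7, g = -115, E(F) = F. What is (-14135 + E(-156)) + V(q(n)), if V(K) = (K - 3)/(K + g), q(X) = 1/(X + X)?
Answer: -3272634/229 ≈ -14291.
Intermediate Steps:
n = 1
q(X) = 1/(2*X)
V(K) = (-3 + K)/(-115 + K) (V(K) = (K - 3)/(K - 115) = (-3 + K)/(-115 + K))
(-14135 + E(-156)) + V(q(n)) = (-14135 - 156) + (-3 + (½)/1)/(-115 + (½)/1) = -14291 + (-3 + (½)*1)/(-115 + (½)*1) = -14291 + (-3 + ½)/(-115 + ½) = -14291 - 5/2/(-229/2) = -14291 - 2/229*(-5/2) = -14291 + 5/229 = -3272634/229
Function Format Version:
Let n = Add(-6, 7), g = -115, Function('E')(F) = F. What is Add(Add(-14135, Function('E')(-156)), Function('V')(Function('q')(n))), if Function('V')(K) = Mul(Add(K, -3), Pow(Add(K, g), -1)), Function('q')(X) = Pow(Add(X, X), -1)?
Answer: Rational(-3272634, 229) ≈ -14291.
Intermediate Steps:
n = 1
Function('q')(X) = Mul(Rational(1, 2), Pow(X, -1)) (Function('q')(X) = Pow(Mul(2, X), -1) = Mul(Rational(1, 2), Pow(X, -1)))
Function('V')(K) = Mul(Pow(Add(-115, K), -1), Add(-3, K)) (Function('V')(K) = Mul(Add(K, -3), Pow(Add(K, -115), -1)) = Mul(Add(-3, K), Pow(Add(-115, K), -1)) = Mul(Pow(Add(-115, K), -1), Add(-3, K)))
Add(Add(-14135, Function('E')(-156)), Function('V')(Function('q')(n))) = Add(Add(-14135, -156), Mul(Pow(Add(-115, Mul(Rational(1, 2), Pow(1, -1))), -1), Add(-3, Mul(Rational(1, 2), Pow(1, -1))))) = Add(-14291, Mul(Pow(Add(-115, Mul(Rational(1, 2), 1)), -1), Add(-3, Mul(Rational(1, 2), 1)))) = Add(-14291, Mul(Pow(Add(-115, Rational(1, 2)), -1), Add(-3, Rational(1, 2)))) = Add(-14291, Mul(Pow(Rational(-229, 2), -1), Rational(-5, 2))) = Add(-14291, Mul(Rational(-2, 229), Rational(-5, 2))) = Add(-14291, Rational(5, 229)) = Rational(-3272634, 229)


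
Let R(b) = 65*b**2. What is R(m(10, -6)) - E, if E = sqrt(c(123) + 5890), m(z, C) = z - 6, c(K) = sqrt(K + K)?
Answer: 1040 - sqrt(5890 + sqrt(246)) ≈ 963.15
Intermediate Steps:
c(K) = sqrt(2)*sqrt(K) (c(K) = sqrt(2*K) = sqrt(2)*sqrt(K))
m(z, C) = -6 + z
E = sqrt(5890 + sqrt(246)) (E = sqrt(sqrt(2)*sqrt(123) + 5890) = sqrt(sqrt(246) + 5890) = sqrt(5890 + sqrt(246)) ≈ 76.848)
R(m(10, -6)) - E = 65*(-6 + 10)**2 - sqrt(5890 + sqrt(246)) = 65*4**2 - sqrt(5890 + sqrt(246)) = 65*16 - sqrt(5890 + sqrt(246)) = 1040 - sqrt(5890 + sqrt(246))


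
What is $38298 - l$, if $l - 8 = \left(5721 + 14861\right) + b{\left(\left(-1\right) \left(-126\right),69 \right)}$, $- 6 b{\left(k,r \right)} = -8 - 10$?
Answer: $17705$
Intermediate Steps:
$b{\left(k,r \right)} = 3$ ($b{\left(k,r \right)} = - \frac{-8 - 10}{6} = \left(- \frac{1}{6}\right) \left(-18\right) = 3$)
$l = 20593$ ($l = 8 + \left(\left(5721 + 14861\right) + 3\right) = 8 + \left(20582 + 3\right) = 8 + 20585 = 20593$)
$38298 - l = 38298 - 20593 = 17705$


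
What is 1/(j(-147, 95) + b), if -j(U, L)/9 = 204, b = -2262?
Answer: -1/4098 ≈ -0.00024402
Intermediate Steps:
j(U, L) = -1836 (j(U, L) = -9*204 = -1836)
1/(j(-147, 95) + b) = 1/(-1836 - 2262) = 1/(-4098) = -1/4098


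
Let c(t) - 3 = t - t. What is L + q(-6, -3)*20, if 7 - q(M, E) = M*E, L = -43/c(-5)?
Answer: -703/3 ≈ -234.33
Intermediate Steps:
c(t) = 3 (c(t) = 3 + (t - t) = 3 + 0 = 3)
L = -43/3 ≈ -14.333
q(M, E) = 7 - E*M (q(M, E) = 7 - M*E = 7 - E*M)
L + q(-6, -3)*20 = -43/3 + (7 - 1*(-3)*(-6))*20 = -43/3 + (7 - 18)*20 = -43/3 - 11*20 = -43/3 - 220 = -703/3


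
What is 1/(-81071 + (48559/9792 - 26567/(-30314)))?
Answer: -148417344/12031476414629 ≈ -1.2336e-5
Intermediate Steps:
1/(-81071 + (48559/9792 - 26567/(-30314))) = 1/(-81071 + (48559*(1/9792) - 26567*(-1/30314))) = 1/(-81071 + (48559/9792 + 26567/30314)) = 1/(-81071 + 866080795/148417344) = 1/(-12031476414629/148417344) = -148417344/12031476414629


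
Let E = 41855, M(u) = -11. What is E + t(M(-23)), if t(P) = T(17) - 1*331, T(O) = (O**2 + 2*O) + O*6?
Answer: 41949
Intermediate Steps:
T(O) = O**2 + 8*O (T(O) = (O**2 + 2*O) + 6*O = O**2 + 8*O)
t(P) = 94 (t(P) = 17*(8 + 17) - 1*331 = 17*25 - 331 = 425 - 331 = 94)
E + t(M(-23)) = 41855 + 94 = 41949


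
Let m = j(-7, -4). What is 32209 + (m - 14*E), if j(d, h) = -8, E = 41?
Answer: 31627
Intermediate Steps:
m = -8
32209 + (m - 14*E) = 32209 + (-8 - 14*41) = 32209 + (-8 - 574) = 32209 - 582 = 31627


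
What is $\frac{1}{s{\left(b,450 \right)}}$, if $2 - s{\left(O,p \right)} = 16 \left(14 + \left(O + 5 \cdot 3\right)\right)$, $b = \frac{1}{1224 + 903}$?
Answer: $- \frac{2127}{982690} \approx -0.0021645$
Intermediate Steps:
$b = \frac{1}{2127} \approx 0.00047015$
$s{\left(O,p \right)} = -462 - 16 O$ ($s{\left(O,p \right)} = 2 - 16 \left(14 + \left(O + 5 \cdot 3\right)\right) = 2 - 16 \left(14 + \left(O + 15\right)\right) = 2 - 16 \left(14 + \left(15 + O\right)\right) = 2 - 16 \left(29 + O\right) = 2 - \left(464 + 16 O\right) = -462 - 16 O$)
$\frac{1}{s{\left(b,450 \right)}} = \frac{1}{-462 - \frac{16}{2127}} = \frac{1}{- \frac{982690}{2127}} = - \frac{2127}{982690}$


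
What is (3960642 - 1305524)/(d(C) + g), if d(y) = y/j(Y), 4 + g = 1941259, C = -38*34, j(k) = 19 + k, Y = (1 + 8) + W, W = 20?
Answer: 31861416/23294737 ≈ 1.3678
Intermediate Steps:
Y = 29 (Y = (1 + 8) + 20 = 9 + 20 = 29)
C = -1292
g = 1941255 (g = -4 + 1941259 = 1941255)
d(y) = y/48 (d(y) = y/(19 + 29) = y/48)
(3960642 - 1305524)/(d(C) + g) = (3960642 - 1305524)/((1/48)*(-1292) + 1941255) = 2655118/(-323/12 + 1941255) = 2655118/(23294737/12) = 2655118*(12/23294737) = 31861416/23294737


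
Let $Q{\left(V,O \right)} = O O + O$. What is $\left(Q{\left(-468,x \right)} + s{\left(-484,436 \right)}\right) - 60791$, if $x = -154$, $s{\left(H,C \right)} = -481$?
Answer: $-37710$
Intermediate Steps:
$Q{\left(V,O \right)} = O + O^{2}$ ($Q{\left(V,O \right)} = O^{2} + O = O + O^{2}$)
$\left(Q{\left(-468,x \right)} + s{\left(-484,436 \right)}\right) - 60791 = \left(- 154 \left(1 - 154\right) - 481\right) - 60791 = \left(\left(-154\right) \left(-153\right) - 481\right) - 60791 = \left(23562 - 481\right) - 60791 = 23081 - 60791 = -37710$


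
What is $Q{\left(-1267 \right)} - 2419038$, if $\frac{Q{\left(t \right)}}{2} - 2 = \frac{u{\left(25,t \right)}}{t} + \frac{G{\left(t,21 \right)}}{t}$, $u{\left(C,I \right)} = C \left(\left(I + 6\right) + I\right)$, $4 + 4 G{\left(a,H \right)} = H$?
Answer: $- \frac{6129579373}{2534} \approx -2.4189 \cdot 10^{6}$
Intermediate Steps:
$G{\left(a,H \right)} = -1 + \frac{H}{4}$
$u{\left(C,I \right)} = C \left(6 + 2 I\right)$ ($u{\left(C,I \right)} = C \left(\left(6 + I\right) + I\right) = C \left(6 + 2 I\right)$)
$Q{\left(t \right)} = 4 + \frac{17}{2 t} + \frac{2 \left(150 + 50 t\right)}{t}$ ($Q{\left(t \right)} = 4 + 2 \left(\frac{2 \cdot 25 \left(3 + t\right)}{t} + \frac{-1 + \frac{1}{4} \cdot 21}{t}\right) = 4 + 2 \left(\frac{150 + 50 t}{t} + \frac{-1 + \frac{21}{4}}{t}\right) = 4 + 2 \left(\frac{150 + 50 t}{t} + \frac{17}{4 t}\right) = 4 + 2 \left(\frac{17}{4 t} + \frac{150 + 50 t}{t}\right) = 4 + \left(\frac{17}{2 t} + \frac{2 \left(150 + 50 t\right)}{t}\right) = 4 + \frac{17}{2 t} + \frac{2 \left(150 + 50 t\right)}{t}$)
$Q{\left(-1267 \right)} - 2419038 = \left(104 + \frac{617}{2 \left(-1267\right)}\right) - 2419038 = \left(104 + \frac{617}{2} \left(- \frac{1}{1267}\right)\right) - 2419038 = \left(104 - \frac{617}{2534}\right) - 2419038 = \frac{262919}{2534} - 2419038 = - \frac{6129579373}{2534}$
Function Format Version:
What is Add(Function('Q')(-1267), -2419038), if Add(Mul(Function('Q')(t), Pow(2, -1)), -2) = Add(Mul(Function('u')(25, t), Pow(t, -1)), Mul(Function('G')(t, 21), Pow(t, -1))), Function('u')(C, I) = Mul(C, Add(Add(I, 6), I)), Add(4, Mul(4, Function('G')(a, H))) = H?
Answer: Rational(-6129579373, 2534) ≈ -2.4189e+6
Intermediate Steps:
Function('G')(a, H) = Add(-1, Mul(Rational(1, 4), H))
Function('u')(C, I) = Mul(C, Add(6, Mul(2, I))) (Function('u')(C, I) = Mul(C, Add(Add(6, I), I)) = Mul(C, Add(6, Mul(2, I))))
Function('Q')(t) = Add(4, Mul(Rational(17, 2), Pow(t, -1)), Mul(2, Pow(t, -1), Add(150, Mul(50, t)))) (Function('Q')(t) = Add(4, Mul(2, Add(Mul(Mul(2, 25, Add(3, t)), Pow(t, -1)), Mul(Add(-1, Mul(Rational(1, 4), 21)), Pow(t, -1))))) = Add(4, Mul(2, Add(Mul(Add(150, Mul(50, t)), Pow(t, -1)), Mul(Add(-1, Rational(21, 4)), Pow(t, -1))))) = Add(4, Mul(2, Add(Mul(Pow(t, -1), Add(150, Mul(50, t))), Mul(Rational(17, 4), Pow(t, -1))))) = Add(4, Mul(2, Add(Mul(Rational(17, 4), Pow(t, -1)), Mul(Pow(t, -1), Add(150, Mul(50, t)))))) = Add(4, Add(Mul(Rational(17, 2), Pow(t, -1)), Mul(2, Pow(t, -1), Add(150, Mul(50, t))))) = Add(4, Mul(Rational(17, 2), Pow(t, -1)), Mul(2, Pow(t, -1), Add(150, Mul(50, t)))))
Add(Function('Q')(-1267), -2419038) = Add(Add(104, Mul(Rational(617, 2), Pow(-1267, -1))), -2419038) = Add(Add(104, Mul(Rational(617, 2), Rational(-1, 1267))), -2419038) = Add(Add(104, Rational(-617, 2534)), -2419038) = Add(Rational(262919, 2534), -2419038) = Rational(-6129579373, 2534)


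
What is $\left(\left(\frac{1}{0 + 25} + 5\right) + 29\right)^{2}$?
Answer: $\frac{724201}{625} \approx 1158.7$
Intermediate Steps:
$\left(\left(\frac{1}{0 + 25} + 5\right) + 29\right)^{2} = \left(\left(\frac{1}{25} + 5\right) + 29\right)^{2} = \left(\frac{126}{25} + 29\right)^{2} = \left(\frac{851}{25}\right)^{2} = \frac{724201}{625}$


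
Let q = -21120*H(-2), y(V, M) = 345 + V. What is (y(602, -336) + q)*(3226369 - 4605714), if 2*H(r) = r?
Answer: -30438006115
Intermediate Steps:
H(r) = r/2
q = 21120 (q = -10560*(-2) = -21120*(-1) = 21120)
(y(602, -336) + q)*(3226369 - 4605714) = ((345 + 602) + 21120)*(3226369 - 4605714) = (947 + 21120)*(-1379345) = 22067*(-1379345) = -30438006115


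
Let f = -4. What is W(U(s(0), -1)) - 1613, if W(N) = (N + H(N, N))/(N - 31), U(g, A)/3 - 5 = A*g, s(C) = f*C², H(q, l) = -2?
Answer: -25821/16 ≈ -1613.8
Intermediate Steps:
s(C) = -4*C²
U(g, A) = 15 + 3*A*g (U(g, A) = 15 + 3*(A*g) = 15 + 3*A*g)
W(N) = (-2 + N)/(-31 + N) (W(N) = (N - 2)/(N - 31) = (-2 + N)/(-31 + N))
W(U(s(0), -1)) - 1613 = (-2 + (15 + 3*(-1)*(-4*0²)))/(-31 + (15 + 3*(-1)*(-4*0²))) - 1613 = (-2 + (15 + 3*(-1)*(-4*0)))/(-31 + (15 + 3*(-1)*(-4*0))) - 1613 = (-2 + (15 + 3*(-1)*0))/(-31 + (15 + 3*(-1)*0)) - 1613 = (-2 + (15 + 0))/(-31 + (15 + 0)) - 1613 = (-2 + 15)/(-31 + 15) - 1613 = 13/(-16) - 1613 = -1/16*13 - 1613 = -13/16 - 1613 = -25821/16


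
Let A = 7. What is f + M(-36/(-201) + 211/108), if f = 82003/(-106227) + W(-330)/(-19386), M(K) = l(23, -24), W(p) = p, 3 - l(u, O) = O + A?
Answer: 733919948/38135493 ≈ 19.245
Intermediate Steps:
l(u, O) = -4 - O (l(u, O) = 3 - (O + 7) = 3 - (7 + O) = 3 + (-7 - O) = -4 - O)
M(K) = 20 (M(K) = -4 - 1*(-24) = -4 + 24 = 20)
f = -28789912/38135493 (f = 82003/(-106227) - 330/(-19386) = 82003*(-1/106227) - 330*(-1/19386) = -82003/106227 + 55/3231 = -28789912/38135493 ≈ -0.75494)
f + M(-36/(-201) + 211/108) = -28789912/38135493 + 20 = 733919948/38135493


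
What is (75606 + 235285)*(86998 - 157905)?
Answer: -22044348137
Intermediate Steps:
(75606 + 235285)*(86998 - 157905) = 310891*(-70907) = -22044348137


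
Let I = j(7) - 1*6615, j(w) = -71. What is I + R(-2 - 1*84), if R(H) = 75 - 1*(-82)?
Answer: -6529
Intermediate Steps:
I = -6686 (I = -71 - 1*6615 = -71 - 6615 = -6686)
R(H) = 157 (R(H) = 75 + 82 = 157)
I + R(-2 - 1*84) = -6686 + 157 = -6529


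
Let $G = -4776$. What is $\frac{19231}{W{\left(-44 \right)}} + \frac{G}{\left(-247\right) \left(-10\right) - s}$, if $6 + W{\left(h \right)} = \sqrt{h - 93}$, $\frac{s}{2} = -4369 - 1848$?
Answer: $- \frac{71689133}{107433} - \frac{19231 i \sqrt{137}}{173} \approx -667.29 - 1301.1 i$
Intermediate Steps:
$s = -12434$ ($s = 2 \left(-4369 - 1848\right) = 2 \left(-6217\right) = -12434$)
$W{\left(h \right)} = -6 + \sqrt{-93 + h}$ ($W{\left(h \right)} = -6 + \sqrt{h - 93} = -6 + \sqrt{-93 + h}$)
$\frac{19231}{W{\left(-44 \right)}} + \frac{G}{\left(-247\right) \left(-10\right) - s} = \frac{19231}{-6 + \sqrt{-93 - 44}} - \frac{4776}{\left(-247\right) \left(-10\right) - -12434} = \frac{19231}{-6 + \sqrt{-137}} - \frac{4776}{2470 + 12434} = \frac{19231}{-6 + i \sqrt{137}} - \frac{4776}{14904} = \frac{19231}{-6 + i \sqrt{137}} - \frac{199}{621} = - \frac{199}{621} + \frac{19231}{-6 + i \sqrt{137}}$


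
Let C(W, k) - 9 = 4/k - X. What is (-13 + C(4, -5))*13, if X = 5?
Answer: -637/5 ≈ -127.40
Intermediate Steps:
C(W, k) = 4 + 4/k (C(W, k) = 9 + (4/k - 1*5) = 9 + (4/k - 5) = 9 + (-5 + 4/k) = 4 + 4/k)
(-13 + C(4, -5))*13 = (-13 + (4 + 4/(-5)))*13 = (-13 + (4 + 4*(-⅕)))*13 = (-13 + (4 - ⅘))*13 = (-13 + 16/5)*13 = -49/5*13 = -637/5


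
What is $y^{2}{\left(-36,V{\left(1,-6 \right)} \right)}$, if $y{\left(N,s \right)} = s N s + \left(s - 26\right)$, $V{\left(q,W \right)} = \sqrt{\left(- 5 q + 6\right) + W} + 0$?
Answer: $\left(154 + i \sqrt{5}\right)^{2} \approx 23711.0 + 688.71 i$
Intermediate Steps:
$V{\left(q,W \right)} = \sqrt{6 + W - 5 q}$ ($V{\left(q,W \right)} = \sqrt{\left(6 - 5 q\right) + W} + 0 = \sqrt{6 + W - 5 q} + 0 = \sqrt{6 + W - 5 q}$)
$y{\left(N,s \right)} = -26 + s + N s^{2}$ ($y{\left(N,s \right)} = N s s + \left(-26 + s\right) = N s^{2} + \left(-26 + s\right) = -26 + s + N s^{2}$)
$y^{2}{\left(-36,V{\left(1,-6 \right)} \right)} = \left(-26 + \sqrt{6 - 6 - 5} - 36 \left(\sqrt{6 - 6 - 5}\right)^{2}\right)^{2} = \left(-26 + \sqrt{-5} - 36 \left(\sqrt{-5}\right)^{2}\right)^{2} = \left(-26 + i \sqrt{5} - 36 \left(i \sqrt{5}\right)^{2}\right)^{2} = \left(-26 + i \sqrt{5} - -180\right)^{2} = \left(-26 + i \sqrt{5} + 180\right)^{2} = \left(154 + i \sqrt{5}\right)^{2}$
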